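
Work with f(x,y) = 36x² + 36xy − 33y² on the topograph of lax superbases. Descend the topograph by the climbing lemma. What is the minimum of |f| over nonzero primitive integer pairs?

river: ρ → (-33,30,39)
river: ρ → (39,48,-24)
river: ρ → (-24,48,39)
river: ρ → (39,30,-33)
river: ρ → (-33,36,36)
river: ρ → (36,36,-33)
closes: descent 0, river 6
min |a| on river = 24

24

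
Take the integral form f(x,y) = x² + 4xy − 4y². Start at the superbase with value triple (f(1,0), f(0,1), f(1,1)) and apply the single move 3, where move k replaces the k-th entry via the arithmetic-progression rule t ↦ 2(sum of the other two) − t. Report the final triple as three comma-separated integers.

start (1,-4,1) = (f(1,0),f(0,1),f(1,1))
replace slot 3: 2·(1+(-4)) − 1 = -7 → (1,-4,-7)

1,-4,-7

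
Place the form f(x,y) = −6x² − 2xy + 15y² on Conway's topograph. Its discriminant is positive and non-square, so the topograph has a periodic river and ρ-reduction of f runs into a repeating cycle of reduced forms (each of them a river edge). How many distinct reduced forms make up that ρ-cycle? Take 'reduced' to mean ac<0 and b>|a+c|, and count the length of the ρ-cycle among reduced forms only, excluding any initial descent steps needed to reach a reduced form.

D = 364, ⌊√D⌋ = 19
descent: ρ → (15,2,-6)
descent: ρ → (-6,10,11)  [lands on river]
river: ρ → (11,12,-5)
river: ρ → (-5,18,2)
river: ρ → (2,18,-5)
river: ρ → (-5,12,11)
river: ρ → (11,10,-6)
river: ρ → (-6,14,7)
river: ρ → (7,14,-6)
ρ-cycle length = 8 (tail of 2 descent steps not counted)

8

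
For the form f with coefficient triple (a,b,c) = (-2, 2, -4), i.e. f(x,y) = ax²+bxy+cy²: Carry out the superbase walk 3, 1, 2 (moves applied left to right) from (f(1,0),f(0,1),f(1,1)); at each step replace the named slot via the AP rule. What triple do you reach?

start (-2,-4,-4) = (f(1,0),f(0,1),f(1,1))
replace slot 3: 2·((-2)+(-4)) − (-4) = -8 → (-2,-4,-8)
replace slot 1: 2·((-4)+(-8)) − (-2) = -22 → (-22,-4,-8)
replace slot 2: 2·((-22)+(-8)) − (-4) = -56 → (-22,-56,-8)

-22,-56,-8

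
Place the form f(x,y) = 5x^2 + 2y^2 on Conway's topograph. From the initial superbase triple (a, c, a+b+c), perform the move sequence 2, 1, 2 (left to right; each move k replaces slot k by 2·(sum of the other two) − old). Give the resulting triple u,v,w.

start (5,2,7) = (f(1,0),f(0,1),f(1,1))
replace slot 2: 2·(5+7) − 2 = 22 → (5,22,7)
replace slot 1: 2·(22+7) − 5 = 53 → (53,22,7)
replace slot 2: 2·(53+7) − 22 = 98 → (53,98,7)

53,98,7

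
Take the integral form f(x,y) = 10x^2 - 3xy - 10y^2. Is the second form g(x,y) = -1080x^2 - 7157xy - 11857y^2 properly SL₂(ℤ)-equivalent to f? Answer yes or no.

D₁ = 409, D₂ = 409
river cycle of f (length 54): (-10, 3, 10), (10, 17, -3), (-3, 19, 4), (4, 13, -15), (-15, 17, 2), (2, 19, -6), (-6, 17, 5), (5, 13, -12), (-12, 11, 6), (6, 13, -10), … (44 more)
river cycle of g (length 54): (-3, 19, 4), (4, 13, -15), (-15, 17, 2), (2, 19, -6), (-6, 17, 5), (5, 13, -12), (-12, 11, 6), (6, 13, -10), (-10, 7, 9), (9, 11, -8), … (44 more)
cycles coincide ⇒ equivalent

yes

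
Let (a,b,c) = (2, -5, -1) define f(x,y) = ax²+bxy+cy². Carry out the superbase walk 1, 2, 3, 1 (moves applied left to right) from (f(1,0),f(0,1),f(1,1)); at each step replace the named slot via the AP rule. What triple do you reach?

start (2,-1,-4) = (f(1,0),f(0,1),f(1,1))
replace slot 1: 2·((-1)+(-4)) − 2 = -12 → (-12,-1,-4)
replace slot 2: 2·((-12)+(-4)) − (-1) = -31 → (-12,-31,-4)
replace slot 3: 2·((-12)+(-31)) − (-4) = -82 → (-12,-31,-82)
replace slot 1: 2·((-31)+(-82)) − (-12) = -214 → (-214,-31,-82)

-214,-31,-82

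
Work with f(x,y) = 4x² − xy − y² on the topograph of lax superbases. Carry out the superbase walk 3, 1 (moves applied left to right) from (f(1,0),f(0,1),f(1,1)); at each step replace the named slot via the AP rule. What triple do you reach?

start (4,-1,2) = (f(1,0),f(0,1),f(1,1))
replace slot 3: 2·(4+(-1)) − 2 = 4 → (4,-1,4)
replace slot 1: 2·((-1)+4) − 4 = 2 → (2,-1,4)

2,-1,4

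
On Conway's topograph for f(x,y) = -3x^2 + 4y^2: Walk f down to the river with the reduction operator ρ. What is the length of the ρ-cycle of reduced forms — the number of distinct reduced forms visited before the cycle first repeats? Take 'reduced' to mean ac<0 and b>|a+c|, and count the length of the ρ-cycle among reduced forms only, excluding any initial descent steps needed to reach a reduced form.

D = 48, ⌊√D⌋ = 6
descent: ρ → (4,0,-3)
descent: ρ → (-3,6,1)  [lands on river]
river: ρ → (1,6,-3)
ρ-cycle length = 2 (tail of 2 descent steps not counted)

2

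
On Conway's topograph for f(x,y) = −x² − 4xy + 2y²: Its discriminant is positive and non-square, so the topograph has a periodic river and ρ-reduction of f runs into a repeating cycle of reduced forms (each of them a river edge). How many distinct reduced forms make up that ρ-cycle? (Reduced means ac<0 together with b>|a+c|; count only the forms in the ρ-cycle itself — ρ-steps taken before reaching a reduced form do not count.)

D = 24, ⌊√D⌋ = 4
descent: ρ → (2,4,-1)  [lands on river]
river: ρ → (-1,4,2)
ρ-cycle length = 2 (tail of 1 descent step not counted)

2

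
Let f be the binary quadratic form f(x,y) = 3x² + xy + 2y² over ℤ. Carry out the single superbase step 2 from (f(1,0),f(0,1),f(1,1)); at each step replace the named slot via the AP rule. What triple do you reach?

start (3,2,6) = (f(1,0),f(0,1),f(1,1))
replace slot 2: 2·(3+6) − 2 = 16 → (3,16,6)

3,16,6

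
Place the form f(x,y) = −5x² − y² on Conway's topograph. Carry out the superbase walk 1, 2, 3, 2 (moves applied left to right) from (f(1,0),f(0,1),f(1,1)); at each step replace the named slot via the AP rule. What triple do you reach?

start (-5,-1,-6) = (f(1,0),f(0,1),f(1,1))
replace slot 1: 2·((-1)+(-6)) − (-5) = -9 → (-9,-1,-6)
replace slot 2: 2·((-9)+(-6)) − (-1) = -29 → (-9,-29,-6)
replace slot 3: 2·((-9)+(-29)) − (-6) = -70 → (-9,-29,-70)
replace slot 2: 2·((-9)+(-70)) − (-29) = -129 → (-9,-129,-70)

-9,-129,-70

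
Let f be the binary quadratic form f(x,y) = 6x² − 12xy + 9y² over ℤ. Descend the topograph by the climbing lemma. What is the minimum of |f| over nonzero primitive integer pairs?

translate: b→0 (≡-12 mod 12), so (6,-12,9)→(6,0,3)
flip: (6,0,3)→(3,0,6)
reduced (well bottom): (3,0,6) with a≤c, −a<b≤a
well minimum = a = 3

3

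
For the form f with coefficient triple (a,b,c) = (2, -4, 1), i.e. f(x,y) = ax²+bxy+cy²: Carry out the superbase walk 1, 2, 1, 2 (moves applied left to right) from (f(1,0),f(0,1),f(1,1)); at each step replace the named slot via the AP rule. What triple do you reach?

start (2,1,-1) = (f(1,0),f(0,1),f(1,1))
replace slot 1: 2·(1+(-1)) − 2 = -2 → (-2,1,-1)
replace slot 2: 2·((-2)+(-1)) − 1 = -7 → (-2,-7,-1)
replace slot 1: 2·((-7)+(-1)) − (-2) = -14 → (-14,-7,-1)
replace slot 2: 2·((-14)+(-1)) − (-7) = -23 → (-14,-23,-1)

-14,-23,-1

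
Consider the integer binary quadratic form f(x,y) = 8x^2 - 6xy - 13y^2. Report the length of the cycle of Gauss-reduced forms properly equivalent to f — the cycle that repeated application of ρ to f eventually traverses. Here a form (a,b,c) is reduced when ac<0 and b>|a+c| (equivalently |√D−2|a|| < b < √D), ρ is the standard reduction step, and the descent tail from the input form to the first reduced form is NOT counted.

D = 452, ⌊√D⌋ = 21
descent: ρ → (-13,6,8)  [lands on river]
river: ρ → (8,10,-11)
river: ρ → (-11,12,7)
river: ρ → (7,16,-7)
river: ρ → (-7,12,11)
river: ρ → (11,10,-8)
river: ρ → (-8,6,13)
river: ρ → (13,20,-1)
river: ρ → (-1,20,13)
river: ρ → (13,6,-8)
river: ρ → (-8,10,11)
river: ρ → (11,12,-7)
river: ρ → (-7,16,7)
river: ρ → (7,12,-11)
river: ρ → (-11,10,8)
river: ρ → (8,6,-13)
river: ρ → (-13,20,1)
river: ρ → (1,20,-13)
ρ-cycle length = 18 (tail of 1 descent step not counted)

18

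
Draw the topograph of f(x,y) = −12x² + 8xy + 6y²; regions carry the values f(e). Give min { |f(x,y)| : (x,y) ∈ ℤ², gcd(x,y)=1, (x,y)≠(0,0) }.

river: ρ → (6,16,-4)
river: ρ → (-4,16,6)
river: ρ → (6,8,-12)
river: ρ → (-12,16,2)
river: ρ → (2,16,-12)
river: ρ → (-12,8,6)
closes: descent 0, river 6
min |a| on river = 2

2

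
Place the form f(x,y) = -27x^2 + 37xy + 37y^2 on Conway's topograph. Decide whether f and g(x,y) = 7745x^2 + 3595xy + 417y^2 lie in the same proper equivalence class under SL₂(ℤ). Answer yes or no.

D₁ = 5365, D₂ = 5365
river cycle of f (length 10): (37, 37, -27), (-27, 71, 3), (3, 73, -3), (-3, 71, 27), (27, 37, -37), (-37, 37, 27), (27, 71, -3), (-3, 73, 3), (3, 71, -27), (-27, 37, 37)
river cycle of g (length 10): (37, 37, -27), (-27, 71, 3), (3, 73, -3), (-3, 71, 27), (27, 37, -37), (-37, 37, 27), (27, 71, -3), (-3, 73, 3), (3, 71, -27), (-27, 37, 37)
cycles coincide ⇒ equivalent

yes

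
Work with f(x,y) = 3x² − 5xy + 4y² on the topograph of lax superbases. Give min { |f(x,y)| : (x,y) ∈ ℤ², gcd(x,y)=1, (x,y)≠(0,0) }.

translate: b→1 (≡-5 mod 6), so (3,-5,4)→(3,1,2)
flip: (3,1,2)→(2,-1,3)
reduced (well bottom): (2,-1,3) with a≤c, −a<b≤a
well minimum = a = 2

2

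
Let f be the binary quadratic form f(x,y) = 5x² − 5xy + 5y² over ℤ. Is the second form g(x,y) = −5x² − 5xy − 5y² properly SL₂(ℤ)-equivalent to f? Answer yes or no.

D₁ = -75, D₂ = -75
f: translate: b→5 (≡-5 mod 10), so (5,-5,5)→(5,5,5)
f: reduced (well bottom): (5,5,5) with a≤c, −a<b≤a
g is negative-definite; reduce −g:
−g: reduced (well bottom): (5,5,5) with a≤c, −a<b≤a
flip sign back: reduced form of g is (-5,-5,-5)
reduced forms (5, 5, 5) vs (-5, -5, -5) ⇒ inequivalent

no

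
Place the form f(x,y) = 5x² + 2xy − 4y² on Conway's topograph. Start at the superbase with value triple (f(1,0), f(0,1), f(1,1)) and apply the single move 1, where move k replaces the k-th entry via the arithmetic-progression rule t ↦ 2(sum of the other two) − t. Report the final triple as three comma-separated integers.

start (5,-4,3) = (f(1,0),f(0,1),f(1,1))
replace slot 1: 2·((-4)+3) − 5 = -7 → (-7,-4,3)

-7,-4,3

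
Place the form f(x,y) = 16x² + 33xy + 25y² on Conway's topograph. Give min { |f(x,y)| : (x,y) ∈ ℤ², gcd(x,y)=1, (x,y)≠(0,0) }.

translate: b→1 (≡33 mod 32), so (16,33,25)→(16,1,8)
flip: (16,1,8)→(8,-1,16)
reduced (well bottom): (8,-1,16) with a≤c, −a<b≤a
well minimum = a = 8

8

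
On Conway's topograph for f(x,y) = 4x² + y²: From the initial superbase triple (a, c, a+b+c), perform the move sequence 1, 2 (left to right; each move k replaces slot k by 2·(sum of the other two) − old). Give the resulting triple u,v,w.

start (4,1,5) = (f(1,0),f(0,1),f(1,1))
replace slot 1: 2·(1+5) − 4 = 8 → (8,1,5)
replace slot 2: 2·(8+5) − 1 = 25 → (8,25,5)

8,25,5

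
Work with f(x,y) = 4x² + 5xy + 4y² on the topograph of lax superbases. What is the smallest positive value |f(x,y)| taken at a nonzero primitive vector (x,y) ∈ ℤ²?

translate: b→-3 (≡5 mod 8), so (4,5,4)→(4,-3,3)
flip: (4,-3,3)→(3,3,4)
reduced (well bottom): (3,3,4) with a≤c, −a<b≤a
well minimum = a = 3

3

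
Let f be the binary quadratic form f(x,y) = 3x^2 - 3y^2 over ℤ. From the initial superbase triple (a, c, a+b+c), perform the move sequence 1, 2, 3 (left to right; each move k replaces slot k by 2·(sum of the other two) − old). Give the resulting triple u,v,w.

start (3,-3,0) = (f(1,0),f(0,1),f(1,1))
replace slot 1: 2·((-3)+0) − 3 = -9 → (-9,-3,0)
replace slot 2: 2·((-9)+0) − (-3) = -15 → (-9,-15,0)
replace slot 3: 2·((-9)+(-15)) − 0 = -48 → (-9,-15,-48)

-9,-15,-48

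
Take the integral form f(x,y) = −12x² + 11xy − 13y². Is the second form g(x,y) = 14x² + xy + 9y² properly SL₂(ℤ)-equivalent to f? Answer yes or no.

D₁ = -503, D₂ = -503
f is negative-definite; reduce −f:
−f: reduced (well bottom): (12,-11,13) with a≤c, −a<b≤a
flip sign back: reduced form of f is (-12,11,-13)
g: flip: (14,1,9)→(9,-1,14)
g: reduced (well bottom): (9,-1,14) with a≤c, −a<b≤a
reduced forms (-12, 11, -13) vs (9, -1, 14) ⇒ inequivalent

no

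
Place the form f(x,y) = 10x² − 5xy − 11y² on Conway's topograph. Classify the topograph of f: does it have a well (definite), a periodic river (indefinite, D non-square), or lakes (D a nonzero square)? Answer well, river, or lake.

D = b²−4ac = (-5)² − 4·10·(-11) = 465
D > 0 non-square ⇒ indefinite ⇒ periodic river

river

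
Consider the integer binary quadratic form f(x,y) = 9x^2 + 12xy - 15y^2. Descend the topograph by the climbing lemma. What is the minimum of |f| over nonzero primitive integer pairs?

river: ρ → (-15,18,6)
river: ρ → (6,18,-15)
river: ρ → (-15,12,9)
river: ρ → (9,24,-3)
river: ρ → (-3,24,9)
river: ρ → (9,12,-15)
closes: descent 0, river 6
min |a| on river = 3

3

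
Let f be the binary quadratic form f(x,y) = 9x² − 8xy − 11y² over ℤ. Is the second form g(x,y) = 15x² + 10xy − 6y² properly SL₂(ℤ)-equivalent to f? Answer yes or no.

D₁ = 460, D₂ = 460
river cycle of f (length 10): (-11, 8, 9), (9, 10, -10), (-10, 10, 9), (9, 8, -11), (-11, 14, 6), (6, 10, -15), (-15, 20, 1), (1, 20, -15), (-15, 10, 6), (6, 14, -11)
river cycle of g (length 10): (-6, 14, 11), (11, 8, -9), (-9, 10, 10), (10, 10, -9), (-9, 8, 11), (11, 14, -6), (-6, 10, 15), (15, 20, -1), (-1, 20, 15), (15, 10, -6)
cycles differ ⇒ inequivalent

no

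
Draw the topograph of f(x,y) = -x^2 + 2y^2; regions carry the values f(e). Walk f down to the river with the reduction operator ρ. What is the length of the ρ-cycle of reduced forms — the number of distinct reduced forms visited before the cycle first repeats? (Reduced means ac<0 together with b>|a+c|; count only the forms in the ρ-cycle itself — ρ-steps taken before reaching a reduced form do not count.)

D = 8, ⌊√D⌋ = 2
descent: ρ → (2,0,-1)
descent: ρ → (-1,2,1)  [lands on river]
river: ρ → (1,2,-1)
ρ-cycle length = 2 (tail of 2 descent steps not counted)

2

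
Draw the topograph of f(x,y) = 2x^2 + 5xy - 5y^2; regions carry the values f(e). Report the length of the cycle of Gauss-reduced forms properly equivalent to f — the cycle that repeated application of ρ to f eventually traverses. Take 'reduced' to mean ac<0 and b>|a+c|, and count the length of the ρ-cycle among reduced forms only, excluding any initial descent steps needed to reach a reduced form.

D = 65, ⌊√D⌋ = 8
river: ρ → (-5,5,2)
river: ρ → (2,7,-2)
river: ρ → (-2,5,5)
river: ρ → (5,5,-2)
river: ρ → (-2,7,2)
river: ρ → (2,5,-5)
ρ-cycle length = 6 (tail of 0 descent steps not counted)

6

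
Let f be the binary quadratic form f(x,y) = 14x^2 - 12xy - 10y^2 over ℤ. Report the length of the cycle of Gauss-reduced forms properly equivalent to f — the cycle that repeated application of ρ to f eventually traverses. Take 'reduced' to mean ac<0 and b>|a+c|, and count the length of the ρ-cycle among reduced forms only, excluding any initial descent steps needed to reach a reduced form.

D = 704, ⌊√D⌋ = 26
descent: ρ → (-10,12,14)  [lands on river]
river: ρ → (14,16,-8)
river: ρ → (-8,16,14)
river: ρ → (14,12,-10)
river: ρ → (-10,8,16)
river: ρ → (16,24,-2)
river: ρ → (-2,24,16)
river: ρ → (16,8,-10)
ρ-cycle length = 8 (tail of 1 descent step not counted)

8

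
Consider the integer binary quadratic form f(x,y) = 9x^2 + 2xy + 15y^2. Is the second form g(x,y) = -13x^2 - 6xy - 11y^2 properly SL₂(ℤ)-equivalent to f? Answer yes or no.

D₁ = -536, D₂ = -536
f: reduced (well bottom): (9,2,15) with a≤c, −a<b≤a
g is negative-definite; reduce −g:
−g: flip: (13,6,11)→(11,-6,13)
−g: reduced (well bottom): (11,-6,13) with a≤c, −a<b≤a
flip sign back: reduced form of g is (-11,6,-13)
reduced forms (9, 2, 15) vs (-11, 6, -13) ⇒ inequivalent

no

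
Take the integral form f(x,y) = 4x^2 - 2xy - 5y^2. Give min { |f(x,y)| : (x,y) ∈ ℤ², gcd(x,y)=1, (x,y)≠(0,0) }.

descent: ρ → (-5,2,4)  [lands on river]
river: ρ → (4,6,-3)
river: ρ → (-3,6,4)
river: ρ → (4,2,-5)
river: ρ → (-5,8,1)
river: ρ → (1,8,-5)
closes: descent 1, river 6
min |a| on river = 1

1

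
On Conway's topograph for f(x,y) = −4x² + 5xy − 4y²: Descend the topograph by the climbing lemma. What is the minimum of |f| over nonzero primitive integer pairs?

translate: b→3 (≡-5 mod 8), so (4,-5,4)→(4,3,3)
flip: (4,3,3)→(3,-3,4)
translate: b→3 (≡-3 mod 6), so (3,-3,4)→(3,3,4)
reduced (well bottom): (3,3,4) with a≤c, −a<b≤a
well minimum |f| = |-3| = 3 (negative-definite)

3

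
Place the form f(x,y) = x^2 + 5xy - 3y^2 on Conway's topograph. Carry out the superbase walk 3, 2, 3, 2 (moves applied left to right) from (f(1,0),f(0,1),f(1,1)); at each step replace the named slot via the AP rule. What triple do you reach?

start (1,-3,3) = (f(1,0),f(0,1),f(1,1))
replace slot 3: 2·(1+(-3)) − 3 = -7 → (1,-3,-7)
replace slot 2: 2·(1+(-7)) − (-3) = -9 → (1,-9,-7)
replace slot 3: 2·(1+(-9)) − (-7) = -9 → (1,-9,-9)
replace slot 2: 2·(1+(-9)) − (-9) = -7 → (1,-7,-9)

1,-7,-9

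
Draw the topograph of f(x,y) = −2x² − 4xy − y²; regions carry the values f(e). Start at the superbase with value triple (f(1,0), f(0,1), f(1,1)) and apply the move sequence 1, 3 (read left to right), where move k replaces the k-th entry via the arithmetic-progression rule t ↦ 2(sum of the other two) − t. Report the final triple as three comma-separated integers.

start (-2,-1,-7) = (f(1,0),f(0,1),f(1,1))
replace slot 1: 2·((-1)+(-7)) − (-2) = -14 → (-14,-1,-7)
replace slot 3: 2·((-14)+(-1)) − (-7) = -23 → (-14,-1,-23)

-14,-1,-23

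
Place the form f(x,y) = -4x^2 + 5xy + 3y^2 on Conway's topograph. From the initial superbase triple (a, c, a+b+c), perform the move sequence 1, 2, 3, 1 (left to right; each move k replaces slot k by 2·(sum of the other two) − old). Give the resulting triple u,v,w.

start (-4,3,4) = (f(1,0),f(0,1),f(1,1))
replace slot 1: 2·(3+4) − (-4) = 18 → (18,3,4)
replace slot 2: 2·(18+4) − 3 = 41 → (18,41,4)
replace slot 3: 2·(18+41) − 4 = 114 → (18,41,114)
replace slot 1: 2·(41+114) − 18 = 292 → (292,41,114)

292,41,114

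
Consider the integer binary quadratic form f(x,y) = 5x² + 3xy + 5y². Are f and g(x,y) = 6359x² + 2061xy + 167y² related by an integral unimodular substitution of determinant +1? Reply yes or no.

D₁ = -91, D₂ = -91
f: reduced (well bottom): (5,3,5) with a≤c, −a<b≤a
g: flip: (6359,2061,167)→(167,-2061,6359)
g: translate: b→-57 (≡-2061 mod 334), so (167,-2061,6359)→(167,-57,5)
g: flip: (167,-57,5)→(5,57,167)
g: translate: b→-3 (≡57 mod 10), so (5,57,167)→(5,-3,5)
g: flip: (5,-3,5)→(5,3,5)
g: reduced (well bottom): (5,3,5) with a≤c, −a<b≤a
reduced forms (5, 3, 5) vs (5, 3, 5) ⇒ equivalent

yes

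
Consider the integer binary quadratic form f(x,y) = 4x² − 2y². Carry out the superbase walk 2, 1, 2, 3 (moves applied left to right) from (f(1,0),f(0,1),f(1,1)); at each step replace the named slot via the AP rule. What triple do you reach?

start (4,-2,2) = (f(1,0),f(0,1),f(1,1))
replace slot 2: 2·(4+2) − (-2) = 14 → (4,14,2)
replace slot 1: 2·(14+2) − 4 = 28 → (28,14,2)
replace slot 2: 2·(28+2) − 14 = 46 → (28,46,2)
replace slot 3: 2·(28+46) − 2 = 146 → (28,46,146)

28,46,146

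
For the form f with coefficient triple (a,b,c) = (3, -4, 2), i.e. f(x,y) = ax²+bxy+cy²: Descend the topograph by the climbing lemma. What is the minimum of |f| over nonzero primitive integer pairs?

translate: b→2 (≡-4 mod 6), so (3,-4,2)→(3,2,1)
flip: (3,2,1)→(1,-2,3)
translate: b→0 (≡-2 mod 2), so (1,-2,3)→(1,0,2)
reduced (well bottom): (1,0,2) with a≤c, −a<b≤a
well minimum = a = 1

1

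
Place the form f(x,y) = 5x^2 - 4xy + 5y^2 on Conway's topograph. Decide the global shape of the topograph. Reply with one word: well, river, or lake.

D = b²−4ac = (-4)² − 4·5·5 = -84
D < 0 ⇒ definite ⇒ every region one sign ⇒ single well

well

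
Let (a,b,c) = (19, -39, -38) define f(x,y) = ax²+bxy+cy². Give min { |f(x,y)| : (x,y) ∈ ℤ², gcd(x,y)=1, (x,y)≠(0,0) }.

descent: ρ → (-38,39,19)  [lands on river]
river: ρ → (19,37,-40)
river: ρ → (-40,43,16)
river: ρ → (16,53,-25)
river: ρ → (-25,47,22)
river: ρ → (22,41,-31)
river: ρ → (-31,21,32)
river: ρ → (32,43,-20)
river: ρ → (-20,37,38)
river: ρ → (38,39,-19)
river: ρ → (-19,37,40)
river: ρ → (40,43,-16)
river: ρ → (-16,53,25)
river: ρ → (25,47,-22)
river: ρ → (-22,41,31)
river: ρ → (31,21,-32)
river: ρ → (-32,43,20)
river: ρ → (20,37,-38)
closes: descent 1, river 18
min |a| on river = 16

16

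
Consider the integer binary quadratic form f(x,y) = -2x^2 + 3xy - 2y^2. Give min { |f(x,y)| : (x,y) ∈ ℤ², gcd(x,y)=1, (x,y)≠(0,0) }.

translate: b→1 (≡-3 mod 4), so (2,-3,2)→(2,1,1)
flip: (2,1,1)→(1,-1,2)
translate: b→1 (≡-1 mod 2), so (1,-1,2)→(1,1,2)
reduced (well bottom): (1,1,2) with a≤c, −a<b≤a
well minimum |f| = |-1| = 1 (negative-definite)

1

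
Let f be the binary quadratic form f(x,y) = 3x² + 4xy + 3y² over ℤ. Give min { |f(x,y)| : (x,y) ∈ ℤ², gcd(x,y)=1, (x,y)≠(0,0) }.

translate: b→-2 (≡4 mod 6), so (3,4,3)→(3,-2,2)
flip: (3,-2,2)→(2,2,3)
reduced (well bottom): (2,2,3) with a≤c, −a<b≤a
well minimum = a = 2

2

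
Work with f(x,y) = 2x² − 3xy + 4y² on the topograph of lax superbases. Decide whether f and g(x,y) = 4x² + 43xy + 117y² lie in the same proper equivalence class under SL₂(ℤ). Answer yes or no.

D₁ = -23, D₂ = -23
f: translate: b→1 (≡-3 mod 4), so (2,-3,4)→(2,1,3)
f: reduced (well bottom): (2,1,3) with a≤c, −a<b≤a
g: translate: b→3 (≡43 mod 8), so (4,43,117)→(4,3,2)
g: flip: (4,3,2)→(2,-3,4)
g: translate: b→1 (≡-3 mod 4), so (2,-3,4)→(2,1,3)
g: reduced (well bottom): (2,1,3) with a≤c, −a<b≤a
reduced forms (2, 1, 3) vs (2, 1, 3) ⇒ equivalent

yes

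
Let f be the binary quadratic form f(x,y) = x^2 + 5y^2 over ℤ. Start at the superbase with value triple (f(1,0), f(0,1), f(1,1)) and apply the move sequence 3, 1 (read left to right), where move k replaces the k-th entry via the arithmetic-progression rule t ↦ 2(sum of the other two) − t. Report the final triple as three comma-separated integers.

start (1,5,6) = (f(1,0),f(0,1),f(1,1))
replace slot 3: 2·(1+5) − 6 = 6 → (1,5,6)
replace slot 1: 2·(5+6) − 1 = 21 → (21,5,6)

21,5,6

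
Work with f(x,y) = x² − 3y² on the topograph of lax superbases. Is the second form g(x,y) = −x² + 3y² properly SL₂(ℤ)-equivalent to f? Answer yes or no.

D₁ = 12, D₂ = 12
river cycle of f (length 2): (1, 2, -2), (-2, 2, 1)
river cycle of g (length 2): (-1, 2, 2), (2, 2, -1)
cycles differ ⇒ inequivalent

no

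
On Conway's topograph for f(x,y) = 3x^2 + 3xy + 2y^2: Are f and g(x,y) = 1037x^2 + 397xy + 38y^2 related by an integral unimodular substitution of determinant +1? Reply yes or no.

D₁ = -15, D₂ = -15
f: flip: (3,3,2)→(2,-3,3)
f: translate: b→1 (≡-3 mod 4), so (2,-3,3)→(2,1,2)
f: reduced (well bottom): (2,1,2) with a≤c, −a<b≤a
g: flip: (1037,397,38)→(38,-397,1037)
g: translate: b→-17 (≡-397 mod 76), so (38,-397,1037)→(38,-17,2)
g: flip: (38,-17,2)→(2,17,38)
g: translate: b→1 (≡17 mod 4), so (2,17,38)→(2,1,2)
g: reduced (well bottom): (2,1,2) with a≤c, −a<b≤a
reduced forms (2, 1, 2) vs (2, 1, 2) ⇒ equivalent

yes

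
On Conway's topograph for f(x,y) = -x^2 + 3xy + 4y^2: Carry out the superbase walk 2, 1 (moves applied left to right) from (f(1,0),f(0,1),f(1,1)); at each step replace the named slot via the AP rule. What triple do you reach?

start (-1,4,6) = (f(1,0),f(0,1),f(1,1))
replace slot 2: 2·((-1)+6) − 4 = 6 → (-1,6,6)
replace slot 1: 2·(6+6) − (-1) = 25 → (25,6,6)

25,6,6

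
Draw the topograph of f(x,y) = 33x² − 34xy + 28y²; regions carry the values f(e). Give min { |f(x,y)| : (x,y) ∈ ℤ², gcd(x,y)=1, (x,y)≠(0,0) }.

translate: b→32 (≡-34 mod 66), so (33,-34,28)→(33,32,27)
flip: (33,32,27)→(27,-32,33)
translate: b→22 (≡-32 mod 54), so (27,-32,33)→(27,22,28)
reduced (well bottom): (27,22,28) with a≤c, −a<b≤a
well minimum = a = 27

27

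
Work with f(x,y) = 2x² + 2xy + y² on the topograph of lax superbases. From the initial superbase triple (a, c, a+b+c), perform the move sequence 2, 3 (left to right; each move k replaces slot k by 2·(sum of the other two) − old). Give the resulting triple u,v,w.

start (2,1,5) = (f(1,0),f(0,1),f(1,1))
replace slot 2: 2·(2+5) − 1 = 13 → (2,13,5)
replace slot 3: 2·(2+13) − 5 = 25 → (2,13,25)

2,13,25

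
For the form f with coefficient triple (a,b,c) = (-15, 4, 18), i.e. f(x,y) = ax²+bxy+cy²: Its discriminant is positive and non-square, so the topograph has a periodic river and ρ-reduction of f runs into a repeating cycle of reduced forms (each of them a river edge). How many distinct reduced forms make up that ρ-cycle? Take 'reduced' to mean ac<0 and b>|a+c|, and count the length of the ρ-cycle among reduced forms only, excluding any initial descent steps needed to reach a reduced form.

D = 1096, ⌊√D⌋ = 33
river: ρ → (18,32,-1)
river: ρ → (-1,32,18)
river: ρ → (18,4,-15)
river: ρ → (-15,26,7)
river: ρ → (7,30,-7)
river: ρ → (-7,26,15)
river: ρ → (15,4,-18)
river: ρ → (-18,32,1)
river: ρ → (1,32,-18)
river: ρ → (-18,4,15)
river: ρ → (15,26,-7)
river: ρ → (-7,30,7)
river: ρ → (7,26,-15)
river: ρ → (-15,4,18)
ρ-cycle length = 14 (tail of 0 descent steps not counted)

14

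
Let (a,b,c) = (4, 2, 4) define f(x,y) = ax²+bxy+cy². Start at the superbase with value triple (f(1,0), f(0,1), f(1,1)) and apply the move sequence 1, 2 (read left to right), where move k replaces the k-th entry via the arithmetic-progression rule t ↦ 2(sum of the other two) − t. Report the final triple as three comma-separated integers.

start (4,4,10) = (f(1,0),f(0,1),f(1,1))
replace slot 1: 2·(4+10) − 4 = 24 → (24,4,10)
replace slot 2: 2·(24+10) − 4 = 64 → (24,64,10)

24,64,10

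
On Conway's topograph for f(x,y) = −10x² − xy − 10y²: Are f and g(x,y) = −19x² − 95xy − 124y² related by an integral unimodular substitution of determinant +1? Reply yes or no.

D₁ = -399, D₂ = -399
f is negative-definite; reduce −f:
−f: reduced (well bottom): (10,1,10) with a≤c, −a<b≤a
flip sign back: reduced form of f is (-10,-1,-10)
g is negative-definite; reduce −g:
−g: translate: b→19 (≡95 mod 38), so (19,95,124)→(19,19,10)
−g: flip: (19,19,10)→(10,-19,19)
−g: translate: b→1 (≡-19 mod 20), so (10,-19,19)→(10,1,10)
−g: reduced (well bottom): (10,1,10) with a≤c, −a<b≤a
flip sign back: reduced form of g is (-10,-1,-10)
reduced forms (-10, -1, -10) vs (-10, -1, -10) ⇒ equivalent

yes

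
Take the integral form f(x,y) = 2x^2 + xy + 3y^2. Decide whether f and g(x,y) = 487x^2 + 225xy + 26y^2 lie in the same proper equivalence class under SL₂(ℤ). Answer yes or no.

D₁ = -23, D₂ = -23
f: reduced (well bottom): (2,1,3) with a≤c, −a<b≤a
g: flip: (487,225,26)→(26,-225,487)
g: translate: b→-17 (≡-225 mod 52), so (26,-225,487)→(26,-17,3)
g: flip: (26,-17,3)→(3,17,26)
g: translate: b→-1 (≡17 mod 6), so (3,17,26)→(3,-1,2)
g: flip: (3,-1,2)→(2,1,3)
g: reduced (well bottom): (2,1,3) with a≤c, −a<b≤a
reduced forms (2, 1, 3) vs (2, 1, 3) ⇒ equivalent

yes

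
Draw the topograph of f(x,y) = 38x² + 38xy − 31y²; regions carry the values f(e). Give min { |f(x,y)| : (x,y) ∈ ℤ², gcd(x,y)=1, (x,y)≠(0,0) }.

river: ρ → (-31,24,45)
river: ρ → (45,66,-10)
river: ρ → (-10,74,17)
river: ρ → (17,62,-34)
river: ρ → (-34,74,5)
river: ρ → (5,76,-19)
river: ρ → (-19,76,5)
river: ρ → (5,74,-34)
river: ρ → (-34,62,17)
river: ρ → (17,74,-10)
river: ρ → (-10,66,45)
river: ρ → (45,24,-31)
river: ρ → (-31,38,38)
river: ρ → (38,38,-31)
closes: descent 0, river 14
min |a| on river = 5

5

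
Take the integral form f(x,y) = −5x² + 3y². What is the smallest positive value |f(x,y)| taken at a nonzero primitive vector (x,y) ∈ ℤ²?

descent: ρ → (3,6,-2)  [lands on river]
river: ρ → (-2,6,3)
closes: descent 1, river 2
min |a| on river = 2

2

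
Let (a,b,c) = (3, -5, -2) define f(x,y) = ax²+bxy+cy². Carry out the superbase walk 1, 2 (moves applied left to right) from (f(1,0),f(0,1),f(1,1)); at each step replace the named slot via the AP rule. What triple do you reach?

start (3,-2,-4) = (f(1,0),f(0,1),f(1,1))
replace slot 1: 2·((-2)+(-4)) − 3 = -15 → (-15,-2,-4)
replace slot 2: 2·((-15)+(-4)) − (-2) = -36 → (-15,-36,-4)

-15,-36,-4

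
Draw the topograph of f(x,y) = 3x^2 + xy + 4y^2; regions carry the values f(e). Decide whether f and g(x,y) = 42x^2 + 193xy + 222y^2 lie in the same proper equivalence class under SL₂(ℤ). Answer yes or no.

D₁ = -47, D₂ = -47
f: reduced (well bottom): (3,1,4) with a≤c, −a<b≤a
g: translate: b→25 (≡193 mod 84), so (42,193,222)→(42,25,4)
g: flip: (42,25,4)→(4,-25,42)
g: translate: b→-1 (≡-25 mod 8), so (4,-25,42)→(4,-1,3)
g: flip: (4,-1,3)→(3,1,4)
g: reduced (well bottom): (3,1,4) with a≤c, −a<b≤a
reduced forms (3, 1, 4) vs (3, 1, 4) ⇒ equivalent

yes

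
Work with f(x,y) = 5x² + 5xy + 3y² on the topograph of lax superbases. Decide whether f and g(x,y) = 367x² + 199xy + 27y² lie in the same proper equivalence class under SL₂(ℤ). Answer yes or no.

D₁ = -35, D₂ = -35
f: flip: (5,5,3)→(3,-5,5)
f: translate: b→1 (≡-5 mod 6), so (3,-5,5)→(3,1,3)
f: reduced (well bottom): (3,1,3) with a≤c, −a<b≤a
g: flip: (367,199,27)→(27,-199,367)
g: translate: b→17 (≡-199 mod 54), so (27,-199,367)→(27,17,3)
g: flip: (27,17,3)→(3,-17,27)
g: translate: b→1 (≡-17 mod 6), so (3,-17,27)→(3,1,3)
g: reduced (well bottom): (3,1,3) with a≤c, −a<b≤a
reduced forms (3, 1, 3) vs (3, 1, 3) ⇒ equivalent

yes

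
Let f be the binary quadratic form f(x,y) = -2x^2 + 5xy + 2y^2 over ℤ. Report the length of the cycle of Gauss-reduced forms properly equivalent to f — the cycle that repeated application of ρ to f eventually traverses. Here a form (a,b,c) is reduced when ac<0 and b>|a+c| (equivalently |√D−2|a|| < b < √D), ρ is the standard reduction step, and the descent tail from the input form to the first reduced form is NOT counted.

D = 41, ⌊√D⌋ = 6
river: ρ → (2,3,-4)
river: ρ → (-4,5,1)
river: ρ → (1,5,-4)
river: ρ → (-4,3,2)
river: ρ → (2,5,-2)
river: ρ → (-2,3,4)
river: ρ → (4,5,-1)
river: ρ → (-1,5,4)
river: ρ → (4,3,-2)
river: ρ → (-2,5,2)
ρ-cycle length = 10 (tail of 0 descent steps not counted)

10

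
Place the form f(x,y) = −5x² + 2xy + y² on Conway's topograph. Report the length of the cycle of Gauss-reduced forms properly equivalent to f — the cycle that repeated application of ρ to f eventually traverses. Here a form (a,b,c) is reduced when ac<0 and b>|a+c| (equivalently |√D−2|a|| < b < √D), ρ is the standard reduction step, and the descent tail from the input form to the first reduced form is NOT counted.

D = 24, ⌊√D⌋ = 4
descent: ρ → (1,4,-2)  [lands on river]
river: ρ → (-2,4,1)
ρ-cycle length = 2 (tail of 1 descent step not counted)

2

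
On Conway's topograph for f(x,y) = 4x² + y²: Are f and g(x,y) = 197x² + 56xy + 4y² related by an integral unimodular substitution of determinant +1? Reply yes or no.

D₁ = -16, D₂ = -16
f: flip: (4,0,1)→(1,0,4)
f: reduced (well bottom): (1,0,4) with a≤c, −a<b≤a
g: flip: (197,56,4)→(4,-56,197)
g: translate: b→0 (≡-56 mod 8), so (4,-56,197)→(4,0,1)
g: flip: (4,0,1)→(1,0,4)
g: reduced (well bottom): (1,0,4) with a≤c, −a<b≤a
reduced forms (1, 0, 4) vs (1, 0, 4) ⇒ equivalent

yes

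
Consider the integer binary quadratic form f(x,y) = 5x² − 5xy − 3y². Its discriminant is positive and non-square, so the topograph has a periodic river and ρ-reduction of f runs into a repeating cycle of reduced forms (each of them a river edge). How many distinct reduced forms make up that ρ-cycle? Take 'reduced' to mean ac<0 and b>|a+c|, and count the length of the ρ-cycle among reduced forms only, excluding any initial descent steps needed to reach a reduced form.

D = 85, ⌊√D⌋ = 9
descent: ρ → (-3,5,5)  [lands on river]
river: ρ → (5,5,-3)
river: ρ → (-3,7,3)
river: ρ → (3,5,-5)
river: ρ → (-5,5,3)
river: ρ → (3,7,-3)
ρ-cycle length = 6 (tail of 1 descent step not counted)

6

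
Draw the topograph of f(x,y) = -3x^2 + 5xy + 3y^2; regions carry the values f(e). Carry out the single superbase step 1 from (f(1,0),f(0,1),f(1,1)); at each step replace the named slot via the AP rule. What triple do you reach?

start (-3,3,5) = (f(1,0),f(0,1),f(1,1))
replace slot 1: 2·(3+5) − (-3) = 19 → (19,3,5)

19,3,5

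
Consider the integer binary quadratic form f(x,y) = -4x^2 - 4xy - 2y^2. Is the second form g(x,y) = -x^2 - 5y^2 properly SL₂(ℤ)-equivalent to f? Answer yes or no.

D₁ = -16, D₂ = -20
discriminants differ ⇒ not SL₂(ℤ)-equivalent

no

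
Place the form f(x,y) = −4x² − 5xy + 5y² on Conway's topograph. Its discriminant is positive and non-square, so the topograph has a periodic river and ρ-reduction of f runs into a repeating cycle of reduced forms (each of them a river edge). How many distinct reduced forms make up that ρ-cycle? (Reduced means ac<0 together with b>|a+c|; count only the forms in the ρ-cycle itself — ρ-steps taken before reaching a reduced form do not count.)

D = 105, ⌊√D⌋ = 10
descent: ρ → (5,5,-4)  [lands on river]
river: ρ → (-4,3,6)
river: ρ → (6,9,-1)
river: ρ → (-1,9,6)
river: ρ → (6,3,-4)
river: ρ → (-4,5,5)
ρ-cycle length = 6 (tail of 1 descent step not counted)

6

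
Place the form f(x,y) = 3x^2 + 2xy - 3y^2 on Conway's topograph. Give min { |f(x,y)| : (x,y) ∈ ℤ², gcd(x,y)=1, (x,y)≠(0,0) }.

river: ρ → (-3,4,2)
river: ρ → (2,4,-3)
river: ρ → (-3,2,3)
river: ρ → (3,4,-2)
river: ρ → (-2,4,3)
river: ρ → (3,2,-3)
closes: descent 0, river 6
min |a| on river = 2

2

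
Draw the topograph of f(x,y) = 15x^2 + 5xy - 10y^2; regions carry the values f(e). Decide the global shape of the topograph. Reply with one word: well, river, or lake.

D = b²−4ac = 5² − 4·15·(-10) = 625
D = 25² is a perfect square ⇒ form factors over ℤ ⇒ lakes

lake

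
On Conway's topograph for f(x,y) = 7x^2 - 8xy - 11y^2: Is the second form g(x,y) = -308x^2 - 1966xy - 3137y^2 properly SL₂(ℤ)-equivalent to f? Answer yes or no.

D₁ = 372, D₂ = 372
river cycle of f (length 10): (-11, 8, 7), (7, 6, -12), (-12, 18, 1), (1, 18, -12), (-12, 6, 7), (7, 8, -11), (-11, 14, 4), (4, 18, -3), (-3, 18, 4), (4, 14, -11)
river cycle of g (length 10): (-11, 8, 7), (7, 6, -12), (-12, 18, 1), (1, 18, -12), (-12, 6, 7), (7, 8, -11), (-11, 14, 4), (4, 18, -3), (-3, 18, 4), (4, 14, -11)
cycles coincide ⇒ equivalent

yes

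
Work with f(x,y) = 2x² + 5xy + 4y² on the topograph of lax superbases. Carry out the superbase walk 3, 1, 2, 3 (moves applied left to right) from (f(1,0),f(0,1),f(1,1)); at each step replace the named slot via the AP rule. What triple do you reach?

start (2,4,11) = (f(1,0),f(0,1),f(1,1))
replace slot 3: 2·(2+4) − 11 = 1 → (2,4,1)
replace slot 1: 2·(4+1) − 2 = 8 → (8,4,1)
replace slot 2: 2·(8+1) − 4 = 14 → (8,14,1)
replace slot 3: 2·(8+14) − 1 = 43 → (8,14,43)

8,14,43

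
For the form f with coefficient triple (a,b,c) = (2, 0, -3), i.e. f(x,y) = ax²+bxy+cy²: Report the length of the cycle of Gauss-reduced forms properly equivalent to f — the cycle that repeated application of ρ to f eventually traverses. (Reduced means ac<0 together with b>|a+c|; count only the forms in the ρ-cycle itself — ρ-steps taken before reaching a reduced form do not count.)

D = 24, ⌊√D⌋ = 4
descent: ρ → (-3,0,2)
descent: ρ → (2,4,-1)  [lands on river]
river: ρ → (-1,4,2)
ρ-cycle length = 2 (tail of 2 descent steps not counted)

2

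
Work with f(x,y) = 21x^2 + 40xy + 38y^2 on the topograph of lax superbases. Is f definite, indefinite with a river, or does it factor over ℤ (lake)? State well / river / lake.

D = b²−4ac = 40² − 4·21·38 = -1592
D < 0 ⇒ definite ⇒ every region one sign ⇒ single well

well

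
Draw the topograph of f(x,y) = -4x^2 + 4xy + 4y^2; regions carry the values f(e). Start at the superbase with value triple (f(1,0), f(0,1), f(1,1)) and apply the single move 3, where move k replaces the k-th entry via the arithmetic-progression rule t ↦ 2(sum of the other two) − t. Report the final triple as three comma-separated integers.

start (-4,4,4) = (f(1,0),f(0,1),f(1,1))
replace slot 3: 2·((-4)+4) − 4 = -4 → (-4,4,-4)

-4,4,-4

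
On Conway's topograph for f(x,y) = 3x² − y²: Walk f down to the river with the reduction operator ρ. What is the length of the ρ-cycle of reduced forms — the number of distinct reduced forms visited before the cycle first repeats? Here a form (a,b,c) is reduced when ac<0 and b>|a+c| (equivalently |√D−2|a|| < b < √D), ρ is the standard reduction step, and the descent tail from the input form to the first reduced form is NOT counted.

D = 12, ⌊√D⌋ = 3
descent: ρ → (-1,2,2)  [lands on river]
river: ρ → (2,2,-1)
ρ-cycle length = 2 (tail of 1 descent step not counted)

2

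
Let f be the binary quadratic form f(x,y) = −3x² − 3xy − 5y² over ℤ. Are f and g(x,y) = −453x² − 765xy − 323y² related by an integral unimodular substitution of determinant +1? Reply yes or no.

D₁ = -51, D₂ = -51
f is negative-definite; reduce −f:
−f: reduced (well bottom): (3,3,5) with a≤c, −a<b≤a
flip sign back: reduced form of f is (-3,-3,-5)
g is negative-definite; reduce −g:
−g: translate: b→-141 (≡765 mod 906), so (453,765,323)→(453,-141,11)
−g: flip: (453,-141,11)→(11,141,453)
−g: translate: b→9 (≡141 mod 22), so (11,141,453)→(11,9,3)
−g: flip: (11,9,3)→(3,-9,11)
−g: translate: b→3 (≡-9 mod 6), so (3,-9,11)→(3,3,5)
−g: reduced (well bottom): (3,3,5) with a≤c, −a<b≤a
flip sign back: reduced form of g is (-3,-3,-5)
reduced forms (-3, -3, -5) vs (-3, -3, -5) ⇒ equivalent

yes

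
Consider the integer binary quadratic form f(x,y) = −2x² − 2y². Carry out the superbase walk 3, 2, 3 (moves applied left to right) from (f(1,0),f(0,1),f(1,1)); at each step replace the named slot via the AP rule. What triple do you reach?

start (-2,-2,-4) = (f(1,0),f(0,1),f(1,1))
replace slot 3: 2·((-2)+(-2)) − (-4) = -4 → (-2,-2,-4)
replace slot 2: 2·((-2)+(-4)) − (-2) = -10 → (-2,-10,-4)
replace slot 3: 2·((-2)+(-10)) − (-4) = -20 → (-2,-10,-20)

-2,-10,-20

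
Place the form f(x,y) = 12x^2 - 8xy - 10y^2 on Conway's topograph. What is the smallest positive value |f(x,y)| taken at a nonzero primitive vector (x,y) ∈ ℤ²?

descent: ρ → (-10,8,12)  [lands on river]
river: ρ → (12,16,-6)
river: ρ → (-6,20,6)
river: ρ → (6,16,-12)
river: ρ → (-12,8,10)
river: ρ → (10,12,-10)
closes: descent 1, river 6
min |a| on river = 6

6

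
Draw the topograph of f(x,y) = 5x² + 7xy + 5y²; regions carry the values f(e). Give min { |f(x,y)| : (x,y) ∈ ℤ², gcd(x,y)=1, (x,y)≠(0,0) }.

translate: b→-3 (≡7 mod 10), so (5,7,5)→(5,-3,3)
flip: (5,-3,3)→(3,3,5)
reduced (well bottom): (3,3,5) with a≤c, −a<b≤a
well minimum = a = 3

3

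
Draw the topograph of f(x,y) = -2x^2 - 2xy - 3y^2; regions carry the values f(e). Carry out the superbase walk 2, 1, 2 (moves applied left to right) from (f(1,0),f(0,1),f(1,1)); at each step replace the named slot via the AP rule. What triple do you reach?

start (-2,-3,-7) = (f(1,0),f(0,1),f(1,1))
replace slot 2: 2·((-2)+(-7)) − (-3) = -15 → (-2,-15,-7)
replace slot 1: 2·((-15)+(-7)) − (-2) = -42 → (-42,-15,-7)
replace slot 2: 2·((-42)+(-7)) − (-15) = -83 → (-42,-83,-7)

-42,-83,-7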